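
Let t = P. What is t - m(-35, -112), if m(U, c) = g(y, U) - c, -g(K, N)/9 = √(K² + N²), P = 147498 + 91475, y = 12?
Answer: 239194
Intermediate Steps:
P = 238973
g(K, N) = -9*√(K² + N²)
t = 238973
m(U, c) = -c - 9*√(144 + U²) (m(U, c) = -9*√(12² + U²) - c = -9*√(144 + U²) - c = -c - 9*√(144 + U²))
t - m(-35, -112) = 238973 - (-1*(-112) - 9*√(144 + (-35)²)) = 238973 - (112 - 9*√(144 + 1225)) = 238973 - (112 - 9*√1369) = 238973 - (112 - 9*37) = 238973 - (112 - 333) = 238973 - 1*(-221) = 238973 + 221 = 239194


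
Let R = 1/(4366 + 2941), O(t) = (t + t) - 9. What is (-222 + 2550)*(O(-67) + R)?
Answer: -2432527200/7307 ≈ -3.3290e+5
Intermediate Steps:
O(t) = -9 + 2*t (O(t) = 2*t - 9 = -9 + 2*t)
R = 1/7307 ≈ 0.00013686
(-222 + 2550)*(O(-67) + R) = (-222 + 2550)*((-9 + 2*(-67)) + 1/7307) = 2328*((-9 - 134) + 1/7307) = 2328*(-143 + 1/7307) = 2328*(-1044900/7307) = -2432527200/7307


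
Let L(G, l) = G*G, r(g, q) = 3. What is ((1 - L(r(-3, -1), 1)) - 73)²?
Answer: 6561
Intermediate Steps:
L(G, l) = G²
((1 - L(r(-3, -1), 1)) - 73)² = ((1 - 1*3²) - 73)² = ((1 - 1*9) - 73)² = ((1 - 9) - 73)² = (-8 - 73)² = (-81)² = 6561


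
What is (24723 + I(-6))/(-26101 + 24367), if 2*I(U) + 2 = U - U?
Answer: -12361/867 ≈ -14.257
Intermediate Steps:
I(U) = -1 (I(U) = -1 + (U - U)/2 = -1 + (½)*0 = -1 + 0 = -1)
(24723 + I(-6))/(-26101 + 24367) = (24723 - 1)/(-26101 + 24367) = 24722/(-1734) = 24722*(-1/1734) = -12361/867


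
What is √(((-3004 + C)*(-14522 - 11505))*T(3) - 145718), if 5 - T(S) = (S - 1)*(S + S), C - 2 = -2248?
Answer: 4*I*√59789873 ≈ 30930.0*I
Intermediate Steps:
C = -2246 (C = 2 - 2248 = -2246)
T(S) = 5 - 2*S*(-1 + S) (T(S) = 5 - (S - 1)*(S + S) = 5 - (-1 + S)*2*S = 5 - 2*S*(-1 + S))
√(((-3004 + C)*(-14522 - 11505))*T(3) - 145718) = √(((-3004 - 2246)*(-14522 - 11505))*(5 - 2*3² + 2*3) - 145718) = √((-5250*(-26027))*(5 - 2*9 + 6) - 145718) = √(136641750*(5 - 18 + 6) - 145718) = √(136641750*(-7) - 145718) = √(-956492250 - 145718) = √(-956637968) = 4*I*√59789873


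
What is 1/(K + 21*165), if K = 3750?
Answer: 1/7215 ≈ 0.00013860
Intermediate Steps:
1/(K + 21*165) = 1/(3750 + 21*165) = 1/(3750 + 3465) = 1/7215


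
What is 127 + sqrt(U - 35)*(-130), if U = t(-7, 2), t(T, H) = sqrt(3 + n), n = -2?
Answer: 127 - 130*I*sqrt(34) ≈ 127.0 - 758.02*I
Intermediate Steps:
t(T, H) = 1 (t(T, H) = sqrt(3 - 2) = sqrt(1) = 1)
U = 1
127 + sqrt(U - 35)*(-130) = 127 + sqrt(1 - 35)*(-130) = 127 + sqrt(-34)*(-130) = 127 + (I*sqrt(34))*(-130) = 127 - 130*I*sqrt(34)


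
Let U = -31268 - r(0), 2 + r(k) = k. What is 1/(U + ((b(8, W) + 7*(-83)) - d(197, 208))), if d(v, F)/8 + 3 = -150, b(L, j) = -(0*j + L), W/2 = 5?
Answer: -1/30631 ≈ -3.2647e-5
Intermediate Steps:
W = 10 (W = 2*5 = 10)
r(k) = -2 + k
b(L, j) = -L (b(L, j) = -(0 + L) = -L)
d(v, F) = -1224 (d(v, F) = -24 + 8*(-150) = -24 - 1200 = -1224)
U = -31266 (U = -31268 - (-2 + 0) = -31268 - 1*(-2) = -31268 + 2 = -31266)
1/(U + ((b(8, W) + 7*(-83)) - d(197, 208))) = 1/(-31266 + ((-1*8 + 7*(-83)) - 1*(-1224))) = 1/(-31266 + ((-8 - 581) + 1224)) = 1/(-31266 + (-589 + 1224)) = 1/(-31266 + 635) = 1/(-30631) = -1/30631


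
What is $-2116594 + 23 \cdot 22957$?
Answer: $-1588583$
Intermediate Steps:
$-2116594 + 23 \cdot 22957 = -2116594 + 528011 = -1588583$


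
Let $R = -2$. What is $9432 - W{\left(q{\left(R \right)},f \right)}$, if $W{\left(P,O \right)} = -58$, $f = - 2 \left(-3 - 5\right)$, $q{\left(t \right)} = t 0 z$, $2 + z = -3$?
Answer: $9490$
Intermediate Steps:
$z = -5$ ($z = -2 - 3 = -5$)
$q{\left(t \right)} = 0$ ($q{\left(t \right)} = t 0 \left(-5\right) = 0 \left(-5\right) = 0$)
$f = 16$ ($f = \left(-2\right) \left(-8\right) = 16$)
$9432 - W{\left(q{\left(R \right)},f \right)} = 9432 - -58 = 9432 + 58 = 9490$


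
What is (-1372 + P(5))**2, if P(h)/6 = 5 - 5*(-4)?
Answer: 1493284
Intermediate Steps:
P(h) = 150 (P(h) = 6*(5 - 5*(-4)) = 6*(5 + 20) = 6*25 = 150)
(-1372 + P(5))**2 = (-1372 + 150)**2 = (-1222)**2 = 1493284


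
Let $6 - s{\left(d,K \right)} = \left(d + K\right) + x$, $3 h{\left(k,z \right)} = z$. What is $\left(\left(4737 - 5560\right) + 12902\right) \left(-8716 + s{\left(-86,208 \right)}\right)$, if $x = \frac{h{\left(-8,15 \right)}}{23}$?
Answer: $- \frac{2453740139}{23} \approx -1.0668 \cdot 10^{8}$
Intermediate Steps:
$h{\left(k,z \right)} = \frac{z}{3}$
$x = \frac{5}{23}$ ($x = \frac{\frac{1}{3} \cdot 15}{23} = 5 \cdot \frac{1}{23} = \frac{5}{23} \approx 0.21739$)
$s{\left(d,K \right)} = \frac{133}{23} - K - d$ ($s{\left(d,K \right)} = 6 - \left(\left(d + K\right) + \frac{5}{23}\right) = 6 - \left(\left(K + d\right) + \frac{5}{23}\right) = 6 - \left(\frac{5}{23} + K + d\right) = \frac{133}{23} - K - d$)
$\left(\left(4737 - 5560\right) + 12902\right) \left(-8716 + s{\left(-86,208 \right)}\right) = \left(\left(4737 - 5560\right) + 12902\right) \left(-8716 - \frac{2673}{23}\right) = \left(\left(4737 - 5560\right) + 12902\right) \left(-8716 + \left(\frac{133}{23} - 208 + 86\right)\right) = \left(-823 + 12902\right) \left(-8716 - \frac{2673}{23}\right) = 12079 \left(- \frac{203141}{23}\right) = - \frac{2453740139}{23}$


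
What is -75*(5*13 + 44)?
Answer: -8175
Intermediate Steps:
-75*(5*13 + 44) = -75*(65 + 44) = -75*109 = -8175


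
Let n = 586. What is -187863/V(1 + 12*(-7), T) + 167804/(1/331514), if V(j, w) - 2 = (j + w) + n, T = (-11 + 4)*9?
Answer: 1891398744253/34 ≈ 5.5629e+10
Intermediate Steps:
T = -63 (T = -7*9 = -63)
V(j, w) = 588 + j + w (V(j, w) = 2 + ((j + w) + 586) = 2 + (586 + j + w) = 588 + j + w)
-187863/V(1 + 12*(-7), T) + 167804/(1/331514) = -187863/(588 + (1 + 12*(-7)) - 63) + 167804/(1/331514) = -187863/(588 + (1 - 84) - 63) + 167804/(1/331514) = -187863/(588 - 83 - 63) + 167804*331514 = -187863/442 + 55629375256 = -187863*1/442 + 55629375256 = -14451/34 + 55629375256 = 1891398744253/34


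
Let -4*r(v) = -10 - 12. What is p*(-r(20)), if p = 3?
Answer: -33/2 ≈ -16.500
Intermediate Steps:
r(v) = 11/2 (r(v) = -(-10 - 12)/4 = -¼*(-22) = 11/2)
p*(-r(20)) = 3*(-1*11/2) = 3*(-11/2) = -33/2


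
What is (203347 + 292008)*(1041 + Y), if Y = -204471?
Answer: -100770067650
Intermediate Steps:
(203347 + 292008)*(1041 + Y) = (203347 + 292008)*(1041 - 204471) = 495355*(-203430) = -100770067650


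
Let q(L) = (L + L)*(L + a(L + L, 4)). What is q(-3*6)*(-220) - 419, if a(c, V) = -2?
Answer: -158819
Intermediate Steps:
q(L) = 2*L*(-2 + L) (q(L) = (L + L)*(L - 2) = (2*L)*(-2 + L) = 2*L*(-2 + L))
q(-3*6)*(-220) - 419 = (2*(-3*6)*(-2 - 3*6))*(-220) - 419 = (2*(-18)*(-2 - 18))*(-220) - 419 = (2*(-18)*(-20))*(-220) - 419 = 720*(-220) - 419 = -158400 - 419 = -158819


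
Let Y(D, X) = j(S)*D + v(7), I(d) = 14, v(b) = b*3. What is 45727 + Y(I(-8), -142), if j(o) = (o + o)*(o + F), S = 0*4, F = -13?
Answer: 45748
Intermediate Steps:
v(b) = 3*b
S = 0
j(o) = 2*o*(-13 + o) (j(o) = (o + o)*(o - 13) = (2*o)*(-13 + o) = 2*o*(-13 + o))
Y(D, X) = 21 (Y(D, X) = (2*0*(-13 + 0))*D + 3*7 = (2*0*(-13))*D + 21 = 0*D + 21 = 0 + 21 = 21)
45727 + Y(I(-8), -142) = 45727 + 21 = 45748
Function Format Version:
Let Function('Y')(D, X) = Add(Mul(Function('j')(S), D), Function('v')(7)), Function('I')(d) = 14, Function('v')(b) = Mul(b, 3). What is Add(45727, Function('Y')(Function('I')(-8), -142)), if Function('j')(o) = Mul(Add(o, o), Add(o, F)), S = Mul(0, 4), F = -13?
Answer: 45748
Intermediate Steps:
Function('v')(b) = Mul(3, b)
S = 0
Function('j')(o) = Mul(2, o, Add(-13, o)) (Function('j')(o) = Mul(Add(o, o), Add(o, -13)) = Mul(Mul(2, o), Add(-13, o)) = Mul(2, o, Add(-13, o)))
Function('Y')(D, X) = 21 (Function('Y')(D, X) = Add(Mul(Mul(2, 0, Add(-13, 0)), D), Mul(3, 7)) = Add(Mul(Mul(2, 0, -13), D), 21) = Add(Mul(0, D), 21) = Add(0, 21) = 21)
Add(45727, Function('Y')(Function('I')(-8), -142)) = Add(45727, 21) = 45748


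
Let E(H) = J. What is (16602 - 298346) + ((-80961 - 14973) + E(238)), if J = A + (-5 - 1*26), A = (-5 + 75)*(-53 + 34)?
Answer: -379039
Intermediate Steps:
A = -1330 (A = 70*(-19) = -1330)
J = -1361 (J = -1330 + (-5 - 1*26) = -1330 + (-5 - 26) = -1330 - 31 = -1361)
E(H) = -1361
(16602 - 298346) + ((-80961 - 14973) + E(238)) = (16602 - 298346) + ((-80961 - 14973) - 1361) = -281744 + (-95934 - 1361) = -281744 - 97295 = -379039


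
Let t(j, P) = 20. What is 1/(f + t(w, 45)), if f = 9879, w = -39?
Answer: 1/9899 ≈ 0.00010102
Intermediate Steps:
1/(f + t(w, 45)) = 1/(9879 + 20) = 1/9899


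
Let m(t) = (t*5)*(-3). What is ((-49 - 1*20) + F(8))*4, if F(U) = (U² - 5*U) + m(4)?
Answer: -420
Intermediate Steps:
m(t) = -15*t (m(t) = (5*t)*(-3) = -15*t)
F(U) = -60 + U² - 5*U (F(U) = (U² - 5*U) - 15*4 = (U² - 5*U) - 60 = -60 + U² - 5*U)
((-49 - 1*20) + F(8))*4 = ((-49 - 1*20) + (-60 + 8² - 5*8))*4 = ((-49 - 20) + (-60 + 64 - 40))*4 = (-69 - 36)*4 = -105*4 = -420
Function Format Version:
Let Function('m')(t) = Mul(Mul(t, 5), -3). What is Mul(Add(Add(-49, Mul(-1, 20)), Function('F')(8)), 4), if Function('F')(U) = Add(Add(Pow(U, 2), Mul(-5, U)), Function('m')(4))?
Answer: -420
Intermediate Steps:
Function('m')(t) = Mul(-15, t) (Function('m')(t) = Mul(Mul(5, t), -3) = Mul(-15, t))
Function('F')(U) = Add(-60, Pow(U, 2), Mul(-5, U)) (Function('F')(U) = Add(Add(Pow(U, 2), Mul(-5, U)), Mul(-15, 4)) = Add(Add(Pow(U, 2), Mul(-5, U)), -60) = Add(-60, Pow(U, 2), Mul(-5, U)))
Mul(Add(Add(-49, Mul(-1, 20)), Function('F')(8)), 4) = Mul(Add(Add(-49, Mul(-1, 20)), Add(-60, Pow(8, 2), Mul(-5, 8))), 4) = Mul(Add(Add(-49, -20), Add(-60, 64, -40)), 4) = Mul(Add(-69, -36), 4) = Mul(-105, 4) = -420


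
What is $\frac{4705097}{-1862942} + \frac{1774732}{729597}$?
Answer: $- \frac{126601874365}{1359196894374} \approx -0.093145$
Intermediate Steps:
$\frac{4705097}{-1862942} + \frac{1774732}{729597} = 4705097 \left(- \frac{1}{1862942}\right) + 1774732 \cdot \frac{1}{729597} = - \frac{4705097}{1862942} + \frac{1774732}{729597} = - \frac{126601874365}{1359196894374}$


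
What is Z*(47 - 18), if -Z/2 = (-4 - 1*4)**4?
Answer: -237568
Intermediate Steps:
Z = -8192 (Z = -2*(-4 - 1*4)**4 = -2*(-4 - 4)**4 = -2*(-8)**4 = -2*4096 = -8192)
Z*(47 - 18) = -8192*(47 - 18) = -8192*29 = -237568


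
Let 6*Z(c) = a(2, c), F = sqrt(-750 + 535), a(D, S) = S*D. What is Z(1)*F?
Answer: I*sqrt(215)/3 ≈ 4.8876*I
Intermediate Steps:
a(D, S) = D*S
F = I*sqrt(215) (F = sqrt(-215) = I*sqrt(215) ≈ 14.663*I)
Z(c) = c/3 (Z(c) = (2*c)/6 = c/3)
Z(1)*F = ((1/3)*1)*(I*sqrt(215)) = (I*sqrt(215))/3 = I*sqrt(215)/3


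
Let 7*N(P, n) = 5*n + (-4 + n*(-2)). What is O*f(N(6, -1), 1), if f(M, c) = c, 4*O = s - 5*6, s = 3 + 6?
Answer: -21/4 ≈ -5.2500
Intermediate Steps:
s = 9
N(P, n) = -4/7 + 3*n/7 (N(P, n) = (5*n + (-4 + n*(-2)))/7 = (5*n + (-4 - 2*n))/7 = (-4 + 3*n)/7 = -4/7 + 3*n/7)
O = -21/4 (O = (9 - 5*6)/4 = (9 - 30)/4 = (¼)*(-21) = -21/4 ≈ -5.2500)
O*f(N(6, -1), 1) = -21/4*1 = -21/4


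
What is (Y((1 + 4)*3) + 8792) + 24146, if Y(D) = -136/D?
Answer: 493934/15 ≈ 32929.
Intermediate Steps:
(Y((1 + 4)*3) + 8792) + 24146 = (-136*1/(3*(1 + 4)) + 8792) + 24146 = (-136/(5*3) + 8792) + 24146 = (-136/15 + 8792) + 24146 = 131744/15 + 24146 = 493934/15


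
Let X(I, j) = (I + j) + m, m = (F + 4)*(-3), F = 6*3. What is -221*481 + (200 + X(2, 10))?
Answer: -106155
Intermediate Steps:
F = 18
m = -66 (m = (18 + 4)*(-3) = 22*(-3) = -66)
X(I, j) = -66 + I + j (X(I, j) = (I + j) - 66 = -66 + I + j)
-221*481 + (200 + X(2, 10)) = -221*481 + (200 + (-66 + 2 + 10)) = -106301 + (200 - 54) = -106301 + 146 = -106155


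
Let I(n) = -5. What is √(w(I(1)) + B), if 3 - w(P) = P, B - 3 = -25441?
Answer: I*√25430 ≈ 159.47*I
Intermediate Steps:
B = -25438 (B = 3 - 25441 = -25438)
w(P) = 3 - P
√(w(I(1)) + B) = √((3 - 1*(-5)) - 25438) = √((3 + 5) - 25438) = √(8 - 25438) = √(-25430) = I*√25430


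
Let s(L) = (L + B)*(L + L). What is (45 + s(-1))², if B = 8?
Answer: 961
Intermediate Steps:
s(L) = 2*L*(8 + L) (s(L) = (L + 8)*(L + L) = (8 + L)*(2*L) = 2*L*(8 + L))
(45 + s(-1))² = (45 + 2*(-1)*(8 - 1))² = (45 + 2*(-1)*7)² = (45 - 14)² = 31² = 961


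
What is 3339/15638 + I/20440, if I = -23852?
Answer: -2720968/2853935 ≈ -0.95341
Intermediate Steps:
3339/15638 + I/20440 = 3339/15638 - 23852/20440 = 3339*(1/15638) - 23852*1/20440 = 477/2234 - 5963/5110 = -2720968/2853935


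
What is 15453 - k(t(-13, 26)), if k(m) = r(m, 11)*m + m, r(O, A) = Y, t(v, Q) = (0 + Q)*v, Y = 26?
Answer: 24579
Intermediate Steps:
t(v, Q) = Q*v
r(O, A) = 26
k(m) = 27*m (k(m) = 26*m + m = 27*m)
15453 - k(t(-13, 26)) = 15453 - 27*26*(-13) = 15453 - 27*(-338) = 15453 - 1*(-9126) = 15453 + 9126 = 24579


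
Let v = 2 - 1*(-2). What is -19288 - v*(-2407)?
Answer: -9660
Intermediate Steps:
v = 4 (v = 2 + 2 = 4)
-19288 - v*(-2407) = -19288 - 4*(-2407) = -19288 - 1*(-9628) = -19288 + 9628 = -9660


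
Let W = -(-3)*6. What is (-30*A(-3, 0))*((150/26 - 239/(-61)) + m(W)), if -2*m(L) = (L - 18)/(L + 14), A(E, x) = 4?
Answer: -921840/793 ≈ -1162.5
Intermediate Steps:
W = 18 (W = -1*(-18) = 18)
m(L) = -(-18 + L)/(2*(14 + L)) (m(L) = -(L - 18)/(2*(L + 14)) = -(-18 + L)/(2*(14 + L)))
(-30*A(-3, 0))*((150/26 - 239/(-61)) + m(W)) = (-30*4)*((150/26 - 239/(-61)) + (18 - 1*18)/(2*(14 + 18))) = -120*((150*(1/26) - 239*(-1/61)) + (1/2)*(18 - 18)/32) = -120*((75/13 + 239/61) + (1/2)*(1/32)*0) = -120*(7682/793 + 0) = -120*7682/793 = -921840/793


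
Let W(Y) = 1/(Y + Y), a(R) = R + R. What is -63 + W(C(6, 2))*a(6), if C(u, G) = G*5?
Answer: -312/5 ≈ -62.400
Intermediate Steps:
C(u, G) = 5*G
a(R) = 2*R
W(Y) = 1/(2*Y)
-63 + W(C(6, 2))*a(6) = -63 + (1/(2*((5*2))))*(2*6) = -63 + ((½)/10)*12 = -63 + ((½)*(⅒))*12 = -63 + (1/20)*12 = -63 + ⅗ = -312/5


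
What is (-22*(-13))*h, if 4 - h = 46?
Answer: -12012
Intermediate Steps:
h = -42 (h = 4 - 1*46 = 4 - 46 = -42)
(-22*(-13))*h = -22*(-13)*(-42) = 286*(-42) = -12012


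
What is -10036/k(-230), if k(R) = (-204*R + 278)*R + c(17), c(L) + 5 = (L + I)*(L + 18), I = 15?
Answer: 10036/10854425 ≈ 0.00092460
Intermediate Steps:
c(L) = -5 + (15 + L)*(18 + L) (c(L) = -5 + (L + 15)*(L + 18) = -5 + (15 + L)*(18 + L))
k(R) = 1115 + R*(278 - 204*R) (k(R) = (-204*R + 278)*R + (265 + 17² + 33*17) = (278 - 204*R)*R + (265 + 289 + 561) = R*(278 - 204*R) + 1115 = 1115 + R*(278 - 204*R))
-10036/k(-230) = -10036/(1115 - 204*(-230)² + 278*(-230)) = -10036/(1115 - 204*52900 - 63940) = -10036/(1115 - 10791600 - 63940) = -10036/(-10854425) = -10036*(-1/10854425) = 10036/10854425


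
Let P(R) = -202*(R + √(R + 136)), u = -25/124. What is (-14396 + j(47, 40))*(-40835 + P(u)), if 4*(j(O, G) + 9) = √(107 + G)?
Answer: (57620 - 7*√3)*(2529245 + 606*√58001)/248 ≈ 6.2142e+8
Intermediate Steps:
j(O, G) = -9 + √(107 + G)/4
u = -25/124 (u = -25*1/124 = -25/124 ≈ -0.20161)
P(R) = -202*R - 202*√(136 + R) (P(R) = -202*(R + √(136 + R)) = -202*R - 202*√(136 + R))
(-14396 + j(47, 40))*(-40835 + P(u)) = (-14396 + (-9 + √(107 + 40)/4))*(-40835 + (-202*(-25/124) - 202*√(136 - 25/124))) = (-14396 + (-9 + √147/4))*(-40835 + (2525/62 - 303*√58001/31)) = (-14396 + (-9 + (7*√3)/4))*(-40835 + (2525/62 - 303*√58001/31)) = (-14396 + (-9 + 7*√3/4))*(-40835 + (2525/62 - 303*√58001/31)) = (-14405 + 7*√3/4)*(-2529245/62 - 303*√58001/31)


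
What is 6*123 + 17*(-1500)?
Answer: -24762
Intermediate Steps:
6*123 + 17*(-1500) = 738 - 25500 = -24762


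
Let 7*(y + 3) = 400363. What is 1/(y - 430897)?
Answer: -7/2615937 ≈ -2.6759e-6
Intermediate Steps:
y = 400342/7 (y = -3 + (⅐)*400363 = -3 + 400363/7 = 400342/7 ≈ 57192.)
1/(y - 430897) = 1/(400342/7 - 430897) = 1/(-2615937/7) = -7/2615937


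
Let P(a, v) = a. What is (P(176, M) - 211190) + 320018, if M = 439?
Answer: 109004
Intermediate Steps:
(P(176, M) - 211190) + 320018 = (176 - 211190) + 320018 = -211014 + 320018 = 109004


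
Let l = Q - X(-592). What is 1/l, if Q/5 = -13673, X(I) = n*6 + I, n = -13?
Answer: -1/67695 ≈ -1.4772e-5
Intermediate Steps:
X(I) = -78 + I (X(I) = -13*6 + I = -78 + I)
Q = -68365 (Q = 5*(-13673) = -68365)
l = -67695 (l = -68365 - (-78 - 592) = -68365 - 1*(-670) = -68365 + 670 = -67695)
1/l = 1/(-67695) = -1/67695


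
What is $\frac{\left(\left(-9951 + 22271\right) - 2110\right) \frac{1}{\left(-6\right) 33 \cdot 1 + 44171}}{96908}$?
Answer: $\frac{5105}{2130667742} \approx 2.396 \cdot 10^{-6}$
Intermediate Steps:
$\frac{\left(\left(-9951 + 22271\right) - 2110\right) \frac{1}{\left(-6\right) 33 \cdot 1 + 44171}}{96908} = \frac{12320 - 2110}{\left(-198\right) 1 + 44171} \cdot \frac{1}{96908} = \frac{10210}{-198 + 44171} \cdot \frac{1}{96908} = \frac{10210}{43973} \cdot \frac{1}{96908} = \frac{5105}{2130667742}$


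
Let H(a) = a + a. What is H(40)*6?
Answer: 480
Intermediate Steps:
H(a) = 2*a
H(40)*6 = (2*40)*6 = 80*6 = 480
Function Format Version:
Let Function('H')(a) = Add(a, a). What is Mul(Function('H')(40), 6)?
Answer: 480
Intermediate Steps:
Function('H')(a) = Mul(2, a)
Mul(Function('H')(40), 6) = Mul(Mul(2, 40), 6) = Mul(80, 6) = 480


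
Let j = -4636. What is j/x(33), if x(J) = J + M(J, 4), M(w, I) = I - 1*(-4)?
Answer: -4636/41 ≈ -113.07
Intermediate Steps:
M(w, I) = 4 + I (M(w, I) = I + 4 = 4 + I)
x(J) = 8 + J (x(J) = J + (4 + 4) = J + 8 = 8 + J)
j/x(33) = -4636/(8 + 33) = -4636/41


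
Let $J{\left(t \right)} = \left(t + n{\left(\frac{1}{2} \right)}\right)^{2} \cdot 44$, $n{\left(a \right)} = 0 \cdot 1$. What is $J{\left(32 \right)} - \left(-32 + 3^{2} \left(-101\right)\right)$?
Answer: $45997$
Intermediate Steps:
$n{\left(a \right)} = 0$
$J{\left(t \right)} = 44 t^{2}$ ($J{\left(t \right)} = \left(t + 0\right)^{2} \cdot 44 = t^{2} \cdot 44 = 44 t^{2}$)
$J{\left(32 \right)} - \left(-32 + 3^{2} \left(-101\right)\right) = 44 \cdot 32^{2} - \left(-32 + 3^{2} \left(-101\right)\right) = 44 \cdot 1024 - \left(-32 + 9 \left(-101\right)\right) = 45056 - \left(-32 - 909\right) = 45056 - -941 = 45056 + 941 = 45997$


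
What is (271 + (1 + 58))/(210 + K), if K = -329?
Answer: -330/119 ≈ -2.7731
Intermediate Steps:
(271 + (1 + 58))/(210 + K) = (271 + (1 + 58))/(210 - 329) = (271 + 59)/(-119) = 330*(-1/119) = -330/119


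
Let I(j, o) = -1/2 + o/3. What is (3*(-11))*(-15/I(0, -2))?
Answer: -2970/7 ≈ -424.29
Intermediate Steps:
I(j, o) = -½ + o/3 (I(j, o) = -1*½ + o*(⅓) = -½ + o/3)
(3*(-11))*(-15/I(0, -2)) = (3*(-11))*(-15/(-½ + (⅓)*(-2))) = -(-495)/(-½ - ⅔) = -(-495)/(-7/6) = -(-495)*(-6)/7 = -33*90/7 = -2970/7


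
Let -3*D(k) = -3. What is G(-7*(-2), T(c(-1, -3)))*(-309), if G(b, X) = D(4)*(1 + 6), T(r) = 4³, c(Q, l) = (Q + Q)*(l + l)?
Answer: -2163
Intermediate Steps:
D(k) = 1 (D(k) = -⅓*(-3) = 1)
c(Q, l) = 4*Q*l (c(Q, l) = (2*Q)*(2*l) = 4*Q*l)
T(r) = 64
G(b, X) = 7 (G(b, X) = 1*(1 + 6) = 1*7 = 7)
G(-7*(-2), T(c(-1, -3)))*(-309) = 7*(-309) = -2163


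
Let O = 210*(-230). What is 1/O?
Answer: -1/48300 ≈ -2.0704e-5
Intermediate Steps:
O = -48300
1/O = 1/(-48300) = -1/48300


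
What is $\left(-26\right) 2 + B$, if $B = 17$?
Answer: $-35$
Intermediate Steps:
$\left(-26\right) 2 + B = \left(-26\right) 2 + 17 = -52 + 17 = -35$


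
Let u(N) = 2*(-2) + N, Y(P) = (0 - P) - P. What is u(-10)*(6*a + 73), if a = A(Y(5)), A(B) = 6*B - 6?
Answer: 4522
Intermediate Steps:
Y(P) = -2*P (Y(P) = -P - P = -2*P)
u(N) = -4 + N
A(B) = -6 + 6*B
a = -66 (a = -6 + 6*(-2*5) = -6 + 6*(-10) = -6 - 60 = -66)
u(-10)*(6*a + 73) = (-4 - 10)*(6*(-66) + 73) = -14*(-396 + 73) = -14*(-323) = 4522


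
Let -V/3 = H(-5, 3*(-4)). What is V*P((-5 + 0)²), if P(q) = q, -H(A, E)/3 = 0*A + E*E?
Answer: 32400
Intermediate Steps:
H(A, E) = -3*E² (H(A, E) = -3*(0*A + E*E) = -3*(0 + E²) = -3*E²)
V = 1296 (V = -(-9)*(3*(-4))² = -(-9)*(-12)² = -(-9)*144 = -3*(-432) = 1296)
V*P((-5 + 0)²) = 1296*(-5 + 0)² = 1296*(-5)² = 1296*25 = 32400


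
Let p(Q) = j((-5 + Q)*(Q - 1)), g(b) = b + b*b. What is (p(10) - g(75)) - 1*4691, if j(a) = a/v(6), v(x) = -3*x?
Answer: -20787/2 ≈ -10394.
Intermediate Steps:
g(b) = b + b**2
j(a) = -a/18 (j(a) = a/((-3*6)) = a/(-18) = a*(-1/18) = -a/18)
p(Q) = -(-1 + Q)*(-5 + Q)/18 (p(Q) = -(-5 + Q)*(Q - 1)/18 = -(-5 + Q)*(-1 + Q)/18 = -(-1 + Q)*(-5 + Q)/18)
(p(10) - g(75)) - 1*4691 = ((-5/18 - 1/18*10**2 + (1/3)*10) - 75*(1 + 75)) - 1*4691 = ((-5/18 - 1/18*100 + 10/3) - 75*76) - 4691 = ((-5/18 - 50/9 + 10/3) - 1*5700) - 4691 = (-5/2 - 5700) - 4691 = -11405/2 - 4691 = -20787/2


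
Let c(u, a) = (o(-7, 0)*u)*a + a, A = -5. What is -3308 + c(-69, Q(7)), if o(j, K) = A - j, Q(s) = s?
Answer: -4267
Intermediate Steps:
o(j, K) = -5 - j
c(u, a) = a + 2*a*u (c(u, a) = ((-5 - 1*(-7))*u)*a + a = ((-5 + 7)*u)*a + a = (2*u)*a + a = 2*a*u + a = a + 2*a*u)
-3308 + c(-69, Q(7)) = -3308 + 7*(1 + 2*(-69)) = -3308 + 7*(1 - 138) = -3308 + 7*(-137) = -3308 - 959 = -4267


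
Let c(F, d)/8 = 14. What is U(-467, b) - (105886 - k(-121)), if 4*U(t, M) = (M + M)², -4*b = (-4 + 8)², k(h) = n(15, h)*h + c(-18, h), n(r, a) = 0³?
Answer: -105758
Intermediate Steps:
c(F, d) = 112 (c(F, d) = 8*14 = 112)
n(r, a) = 0
k(h) = 112 (k(h) = 0*h + 112 = 0 + 112 = 112)
b = -4 (b = -(-4 + 8)²/4 = -¼*4² = -¼*16 = -4)
U(t, M) = M² (U(t, M) = (M + M)²/4 = (2*M)²/4 = (4*M²)/4 = M²)
U(-467, b) - (105886 - k(-121)) = (-4)² - (105886 - 1*112) = 16 - (105886 - 112) = 16 - 1*105774 = 16 - 105774 = -105758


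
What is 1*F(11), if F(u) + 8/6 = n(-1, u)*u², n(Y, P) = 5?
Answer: 1811/3 ≈ 603.67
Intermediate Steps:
F(u) = -4/3 + 5*u²
1*F(11) = 1*(-4/3 + 5*11²) = 1*(-4/3 + 5*121) = 1*(-4/3 + 605) = 1*(1811/3) = 1811/3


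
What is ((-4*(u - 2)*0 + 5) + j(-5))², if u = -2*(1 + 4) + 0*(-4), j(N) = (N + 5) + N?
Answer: 0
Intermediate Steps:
j(N) = 5 + 2*N (j(N) = (5 + N) + N = 5 + 2*N)
u = -10 (u = -2*5 + 0 = -10 + 0 = -10)
((-4*(u - 2)*0 + 5) + j(-5))² = ((-4*(-10 - 2)*0 + 5) + (5 + 2*(-5)))² = ((-(-48)*0 + 5) + (5 - 10))² = ((-4*0 + 5) - 5)² = ((0 + 5) - 5)² = (5 - 5)² = 0² = 0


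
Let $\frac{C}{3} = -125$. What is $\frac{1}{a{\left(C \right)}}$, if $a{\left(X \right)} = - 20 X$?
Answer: $\frac{1}{7500} \approx 0.00013333$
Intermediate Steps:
$C = -375$ ($C = 3 \left(-125\right) = -375$)
$\frac{1}{a{\left(C \right)}} = \frac{1}{\left(-20\right) \left(-375\right)} = \frac{1}{7500}$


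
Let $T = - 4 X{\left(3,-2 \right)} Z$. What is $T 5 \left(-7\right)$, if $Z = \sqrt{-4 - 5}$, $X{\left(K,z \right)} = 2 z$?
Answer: $- 1680 i \approx - 1680.0 i$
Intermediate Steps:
$Z = 3 i$ ($Z = \sqrt{-9} = 3 i \approx 3.0 i$)
$T = 48 i$ ($T = - 4 \cdot 2 \left(-2\right) 3 i = \left(-4\right) \left(-4\right) 3 i = 16 \cdot 3 i = 48 i \approx 48.0 i$)
$T 5 \left(-7\right) = 48 i 5 \left(-7\right) = 48 i \left(-35\right) = - 1680 i$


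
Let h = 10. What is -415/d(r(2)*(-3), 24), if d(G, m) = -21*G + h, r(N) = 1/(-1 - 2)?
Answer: 415/11 ≈ 37.727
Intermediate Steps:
r(N) = -⅓ (r(N) = 1/(-3) = -⅓)
d(G, m) = 10 - 21*G (d(G, m) = -21*G + 10 = 10 - 21*G)
-415/d(r(2)*(-3), 24) = -415/(10 - (-7)*(-3)) = -415/(10 - 21*1) = -415/(10 - 21) = -415/(-11) = -415*(-1/11) = 415/11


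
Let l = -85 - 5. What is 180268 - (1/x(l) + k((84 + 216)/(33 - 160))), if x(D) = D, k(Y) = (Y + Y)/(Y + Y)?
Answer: 16224031/90 ≈ 1.8027e+5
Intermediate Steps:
l = -90
k(Y) = 1 (k(Y) = (2*Y)/((2*Y)) = (2*Y)*(1/(2*Y)) = 1)
180268 - (1/x(l) + k((84 + 216)/(33 - 160))) = 180268 - (1/(-90) + 1) = 180268 - (-1/90 + 1) = 180268 - 1*89/90 = 180268 - 89/90 = 16224031/90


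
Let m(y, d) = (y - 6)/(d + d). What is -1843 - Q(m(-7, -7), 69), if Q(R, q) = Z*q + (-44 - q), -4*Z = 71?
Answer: -2021/4 ≈ -505.25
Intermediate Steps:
Z = -71/4 (Z = -1/4*71 = -71/4 ≈ -17.750)
m(y, d) = (-6 + y)/(2*d) (m(y, d) = (-6 + y)/((2*d)) = (-6 + y)*(1/(2*d)) = (-6 + y)/(2*d))
Q(R, q) = -44 - 75*q/4 (Q(R, q) = -71*q/4 + (-44 - q) = -44 - 75*q/4)
-1843 - Q(m(-7, -7), 69) = -1843 - (-44 - 75/4*69) = -1843 - (-44 - 5175/4) = -1843 - 1*(-5351/4) = -1843 + 5351/4 = -2021/4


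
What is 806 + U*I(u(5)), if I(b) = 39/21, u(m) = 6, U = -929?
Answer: -6435/7 ≈ -919.29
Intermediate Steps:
I(b) = 13/7 (I(b) = 39*(1/21) = 13/7)
806 + U*I(u(5)) = 806 - 929*13/7 = 806 - 12077/7 = -6435/7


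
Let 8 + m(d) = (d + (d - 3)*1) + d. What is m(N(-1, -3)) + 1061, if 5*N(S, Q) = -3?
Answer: 5241/5 ≈ 1048.2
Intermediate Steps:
N(S, Q) = -⅗ (N(S, Q) = (⅕)*(-3) = -⅗)
m(d) = -11 + 3*d (m(d) = -8 + ((d + (d - 3)*1) + d) = -8 + ((d + (-3 + d)*1) + d) = -8 + ((d + (-3 + d)) + d) = -8 + ((-3 + 2*d) + d) = -8 + (-3 + 3*d) = -11 + 3*d)
m(N(-1, -3)) + 1061 = (-11 + 3*(-⅗)) + 1061 = (-11 - 9/5) + 1061 = -64/5 + 1061 = 5241/5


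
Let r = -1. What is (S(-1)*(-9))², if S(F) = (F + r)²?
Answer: 1296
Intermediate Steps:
S(F) = (-1 + F)² (S(F) = (F - 1)² = (-1 + F)²)
(S(-1)*(-9))² = ((-1 - 1)²*(-9))² = ((-2)²*(-9))² = (4*(-9))² = (-36)² = 1296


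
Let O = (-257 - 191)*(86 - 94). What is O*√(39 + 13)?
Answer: 7168*√13 ≈ 25845.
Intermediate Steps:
O = 3584 (O = -448*(-8) = 3584)
O*√(39 + 13) = 3584*√(39 + 13) = 3584*√52 = 3584*(2*√13) = 7168*√13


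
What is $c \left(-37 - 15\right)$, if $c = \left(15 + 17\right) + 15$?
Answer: $-2444$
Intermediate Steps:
$c = 47$ ($c = 32 + 15 = 47$)
$c \left(-37 - 15\right) = 47 \left(-37 - 15\right) = 47 \left(-52\right) = -2444$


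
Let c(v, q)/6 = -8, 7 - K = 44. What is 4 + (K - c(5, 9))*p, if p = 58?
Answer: 642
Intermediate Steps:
K = -37 (K = 7 - 1*44 = 7 - 44 = -37)
c(v, q) = -48 (c(v, q) = 6*(-8) = -48)
4 + (K - c(5, 9))*p = 4 + (-37 - 1*(-48))*58 = 4 + (-37 + 48)*58 = 4 + 11*58 = 4 + 638 = 642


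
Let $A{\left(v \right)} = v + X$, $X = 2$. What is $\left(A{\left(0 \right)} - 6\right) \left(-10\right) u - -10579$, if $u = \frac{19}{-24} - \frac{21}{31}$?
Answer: $\frac{978382}{93} \approx 10520.0$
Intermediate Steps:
$u = - \frac{1093}{744}$ ($u = 19 \left(- \frac{1}{24}\right) - \frac{21}{31} = - \frac{19}{24} - \frac{21}{31} = - \frac{1093}{744} \approx -1.4691$)
$A{\left(v \right)} = 2 + v$ ($A{\left(v \right)} = v + 2 = 2 + v$)
$\left(A{\left(0 \right)} - 6\right) \left(-10\right) u - -10579 = \left(\left(2 + 0\right) - 6\right) \left(-10\right) \left(- \frac{1093}{744}\right) - -10579 = \left(2 + \left(-8 + 2\right)\right) \left(-10\right) \left(- \frac{1093}{744}\right) + 10579 = \left(2 - 6\right) \left(-10\right) \left(- \frac{1093}{744}\right) + 10579 = \left(-4\right) \left(-10\right) \left(- \frac{1093}{744}\right) + 10579 = 40 \left(- \frac{1093}{744}\right) + 10579 = - \frac{5465}{93} + 10579 = \frac{978382}{93}$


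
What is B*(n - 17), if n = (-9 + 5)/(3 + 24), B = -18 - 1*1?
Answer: 8797/27 ≈ 325.81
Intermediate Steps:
B = -19 (B = -18 - 1 = -19)
n = -4/27 ≈ -0.14815
B*(n - 17) = -19*(-4/27 - 17) = -19*(-463/27) = 8797/27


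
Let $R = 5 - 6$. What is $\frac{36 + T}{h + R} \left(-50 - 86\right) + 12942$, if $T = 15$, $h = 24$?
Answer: $\frac{290730}{23} \approx 12640.0$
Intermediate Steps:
$R = -1$ ($R = 5 - 6 = -1$)
$\frac{36 + T}{h + R} \left(-50 - 86\right) + 12942 = \frac{36 + 15}{24 - 1} \left(-50 - 86\right) + 12942 = \frac{51}{23} \left(-136\right) + 12942 = - \frac{6936}{23} + 12942 = \frac{290730}{23}$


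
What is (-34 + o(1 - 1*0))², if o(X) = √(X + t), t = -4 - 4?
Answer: (34 - I*√7)² ≈ 1149.0 - 179.91*I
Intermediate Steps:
t = -8
o(X) = √(-8 + X) (o(X) = √(X - 8) = √(-8 + X))
(-34 + o(1 - 1*0))² = (-34 + √(-8 + (1 - 1*0)))² = (-34 + √(-8 + (1 + 0)))² = (-34 + √(-8 + 1))² = (-34 + √(-7))² = (-34 + I*√7)²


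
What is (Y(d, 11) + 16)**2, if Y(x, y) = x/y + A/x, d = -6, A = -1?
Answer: 1062961/4356 ≈ 244.02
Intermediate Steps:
Y(x, y) = -1/x + x/y (Y(x, y) = x/y - 1/x = -1/x + x/y)
(Y(d, 11) + 16)**2 = ((-1/(-6) - 6/11) + 16)**2 = ((-1*(-1/6) - 6*1/11) + 16)**2 = ((1/6 - 6/11) + 16)**2 = (-25/66 + 16)**2 = (1031/66)**2 = 1062961/4356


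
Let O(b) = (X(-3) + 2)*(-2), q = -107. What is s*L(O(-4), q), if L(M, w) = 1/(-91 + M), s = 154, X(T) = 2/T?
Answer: -462/281 ≈ -1.6441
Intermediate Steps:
O(b) = -8/3 (O(b) = (2/(-3) + 2)*(-2) = (2*(-⅓) + 2)*(-2) = (-⅔ + 2)*(-2) = (4/3)*(-2) = -8/3)
s*L(O(-4), q) = 154/(-91 - 8/3) = 154/(-281/3) = 154*(-3/281) = -462/281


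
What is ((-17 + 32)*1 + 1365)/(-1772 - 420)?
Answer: -345/548 ≈ -0.62956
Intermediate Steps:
((-17 + 32)*1 + 1365)/(-1772 - 420) = (15*1 + 1365)/(-2192) = (15 + 1365)*(-1/2192) = 1380*(-1/2192) = -345/548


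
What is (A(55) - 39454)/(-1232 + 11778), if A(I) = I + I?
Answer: -19672/5273 ≈ -3.7307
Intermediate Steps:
A(I) = 2*I
(A(55) - 39454)/(-1232 + 11778) = (2*55 - 39454)/(-1232 + 11778) = (110 - 39454)/10546 = -39344*1/10546 = -19672/5273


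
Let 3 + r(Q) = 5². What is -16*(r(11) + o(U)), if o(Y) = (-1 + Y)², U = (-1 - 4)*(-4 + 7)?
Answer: -4448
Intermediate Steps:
r(Q) = 22 (r(Q) = -3 + 5² = -3 + 25 = 22)
U = -15 (U = -5*3 = -15)
-16*(r(11) + o(U)) = -16*(22 + (-1 - 15)²) = -16*(22 + (-16)²) = -16*(22 + 256) = -16*278 = -4448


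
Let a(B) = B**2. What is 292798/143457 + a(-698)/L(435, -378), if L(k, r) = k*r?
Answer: -3624674848/3931439085 ≈ -0.92197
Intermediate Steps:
292798/143457 + a(-698)/L(435, -378) = 292798/143457 + (-698)**2/((435*(-378))) = 292798*(1/143457) + 487204/(-164430) = 292798/143457 + 487204*(-1/164430) = 292798/143457 - 243602/82215 = -3624674848/3931439085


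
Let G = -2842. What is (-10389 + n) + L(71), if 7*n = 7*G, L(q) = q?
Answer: -13160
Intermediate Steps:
n = -2842 (n = (7*(-2842))/7 = (1/7)*(-19894) = -2842)
(-10389 + n) + L(71) = (-10389 - 2842) + 71 = -13231 + 71 = -13160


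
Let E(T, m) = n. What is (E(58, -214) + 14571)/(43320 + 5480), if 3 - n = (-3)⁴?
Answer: 14493/48800 ≈ 0.29699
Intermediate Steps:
n = -78 (n = 3 - 1*(-3)⁴ = 3 - 1*81 = 3 - 81 = -78)
E(T, m) = -78
(E(58, -214) + 14571)/(43320 + 5480) = (-78 + 14571)/(43320 + 5480) = 14493/48800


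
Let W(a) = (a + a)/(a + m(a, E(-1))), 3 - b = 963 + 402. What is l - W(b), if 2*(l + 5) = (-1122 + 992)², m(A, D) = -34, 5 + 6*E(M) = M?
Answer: 2946624/349 ≈ 8443.0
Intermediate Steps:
E(M) = -⅚ + M/6
b = -1362 (b = 3 - (963 + 402) = 3 - 1*1365 = 3 - 1365 = -1362)
W(a) = 2*a/(-34 + a) (W(a) = (a + a)/(a - 34) = (2*a)/(-34 + a) = 2*a/(-34 + a))
l = 8445 (l = -5 + (-1122 + 992)²/2 = -5 + (½)*(-130)² = -5 + (½)*16900 = -5 + 8450 = 8445)
l - W(b) = 8445 - 2*(-1362)/(-34 - 1362) = 8445 - 2*(-1362)/(-1396) = 8445 - 2*(-1362)*(-1)/1396 = 8445 - 1*681/349 = 8445 - 681/349 = 2946624/349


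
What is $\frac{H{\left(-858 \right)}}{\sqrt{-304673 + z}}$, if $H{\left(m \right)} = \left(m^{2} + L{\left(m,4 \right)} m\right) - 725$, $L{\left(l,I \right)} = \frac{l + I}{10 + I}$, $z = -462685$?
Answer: $- \frac{787777 i \sqrt{85262}}{255786} \approx - 899.3 i$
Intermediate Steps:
$L{\left(l,I \right)} = \frac{I + l}{10 + I}$
$H{\left(m \right)} = -725 + m^{2} + m \left(\frac{2}{7} + \frac{m}{14}\right)$ ($H{\left(m \right)} = \left(m^{2} + \frac{4 + m}{10 + 4} m\right) - 725 = \left(m^{2} + \frac{4 + m}{14} m\right) - 725 = \left(m^{2} + \left(\frac{2}{7} + \frac{m}{14}\right) m\right) - 725 = \left(m^{2} + m \left(\frac{2}{7} + \frac{m}{14}\right)\right) - 725 = -725 + m^{2} + m \left(\frac{2}{7} + \frac{m}{14}\right)$)
$\frac{H{\left(-858 \right)}}{\sqrt{-304673 + z}} = \frac{-725 + \frac{2}{7} \left(-858\right) + \frac{15 \left(-858\right)^{2}}{14}}{\sqrt{-304673 - 462685}} = \frac{-725 - \frac{1716}{7} + \frac{15}{14} \cdot 736164}{\sqrt{-767358}} = \frac{-725 - \frac{1716}{7} + \frac{5521230}{7}}{3 i \sqrt{85262}} = 787777 \left(- \frac{i \sqrt{85262}}{255786}\right) = - \frac{787777 i \sqrt{85262}}{255786}$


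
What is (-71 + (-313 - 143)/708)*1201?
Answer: -5076627/59 ≈ -86045.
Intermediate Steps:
(-71 + (-313 - 143)/708)*1201 = (-71 - 456*1/708)*1201 = (-71 - 38/59)*1201 = -4227/59*1201 = -5076627/59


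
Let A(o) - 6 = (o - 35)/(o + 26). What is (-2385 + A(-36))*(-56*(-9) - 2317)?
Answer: 43002547/10 ≈ 4.3003e+6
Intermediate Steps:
A(o) = 6 + (-35 + o)/(26 + o) (A(o) = 6 + (o - 35)/(o + 26) = 6 + (-35 + o)/(26 + o))
(-2385 + A(-36))*(-56*(-9) - 2317) = (-2385 + (121 + 7*(-36))/(26 - 36))*(-56*(-9) - 2317) = (-2385 + (121 - 252)/(-10))*(504 - 2317) = (-2385 - 1/10*(-131))*(-1813) = (-2385 + 131/10)*(-1813) = -23719/10*(-1813) = 43002547/10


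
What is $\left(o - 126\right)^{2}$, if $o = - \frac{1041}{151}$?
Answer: $\frac{402684489}{22801} \approx 17661.0$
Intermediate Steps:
$o = - \frac{1041}{151}$ ($o = \left(-1041\right) \frac{1}{151} = - \frac{1041}{151} \approx -6.894$)
$\left(o - 126\right)^{2} = \left(- \frac{1041}{151} - 126\right)^{2} = \left(- \frac{20067}{151}\right)^{2} = \frac{402684489}{22801}$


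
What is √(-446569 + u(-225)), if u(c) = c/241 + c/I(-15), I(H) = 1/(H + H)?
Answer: 14*I*√130332559/241 ≈ 663.19*I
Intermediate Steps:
I(H) = 1/(2*H)
u(c) = -7229*c/241 (u(c) = c/241 + c/(((½)/(-15))) = c*(1/241) + c/(((½)*(-1/15))) = c/241 + c/(-1/30) = c/241 + c*(-30) = c/241 - 30*c = -7229*c/241)
√(-446569 + u(-225)) = √(-446569 - 7229/241*(-225)) = √(-446569 + 1626525/241) = √(-105996604/241) = 14*I*√130332559/241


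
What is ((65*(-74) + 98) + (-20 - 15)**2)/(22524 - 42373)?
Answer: 3487/19849 ≈ 0.17568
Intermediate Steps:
((65*(-74) + 98) + (-20 - 15)**2)/(22524 - 42373) = ((-4810 + 98) + (-35)**2)/(-19849) = (-4712 + 1225)*(-1/19849) = -3487*(-1/19849) = 3487/19849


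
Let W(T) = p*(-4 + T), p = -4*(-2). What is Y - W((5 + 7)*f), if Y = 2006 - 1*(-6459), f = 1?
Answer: 8401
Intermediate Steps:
p = 8
W(T) = -32 + 8*T (W(T) = 8*(-4 + T) = -32 + 8*T)
Y = 8465 (Y = 2006 + 6459 = 8465)
Y - W((5 + 7)*f) = 8465 - (-32 + 8*((5 + 7)*1)) = 8465 - (-32 + 8*(12*1)) = 8465 - (-32 + 8*12) = 8465 - (-32 + 96) = 8465 - 1*64 = 8465 - 64 = 8401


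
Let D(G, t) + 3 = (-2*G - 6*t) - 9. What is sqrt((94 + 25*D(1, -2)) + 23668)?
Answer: 4*sqrt(1482) ≈ 153.99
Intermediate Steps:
D(G, t) = -12 - 6*t - 2*G (D(G, t) = -3 + ((-2*G - 6*t) - 9) = -3 + ((-6*t - 2*G) - 9) = -3 + (-9 - 6*t - 2*G) = -12 - 6*t - 2*G)
sqrt((94 + 25*D(1, -2)) + 23668) = sqrt((94 + 25*(-12 - 6*(-2) - 2*1)) + 23668) = sqrt((94 + 25*(-12 + 12 - 2)) + 23668) = sqrt((94 + 25*(-2)) + 23668) = sqrt((94 - 50) + 23668) = sqrt(44 + 23668) = sqrt(23712) = 4*sqrt(1482)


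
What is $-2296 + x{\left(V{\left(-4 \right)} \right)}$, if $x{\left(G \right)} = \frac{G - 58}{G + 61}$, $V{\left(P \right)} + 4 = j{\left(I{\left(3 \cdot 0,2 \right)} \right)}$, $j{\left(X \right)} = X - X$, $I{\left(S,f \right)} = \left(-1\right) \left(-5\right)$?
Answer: $- \frac{130934}{57} \approx -2297.1$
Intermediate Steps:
$I{\left(S,f \right)} = 5$
$j{\left(X \right)} = 0$
$V{\left(P \right)} = -4$ ($V{\left(P \right)} = -4 + 0 = -4$)
$x{\left(G \right)} = \frac{-58 + G}{61 + G}$
$-2296 + x{\left(V{\left(-4 \right)} \right)} = -2296 + \frac{-58 - 4}{61 - 4} = -2296 + \frac{1}{57} \left(-62\right) = -2296 - \frac{62}{57} = - \frac{130934}{57}$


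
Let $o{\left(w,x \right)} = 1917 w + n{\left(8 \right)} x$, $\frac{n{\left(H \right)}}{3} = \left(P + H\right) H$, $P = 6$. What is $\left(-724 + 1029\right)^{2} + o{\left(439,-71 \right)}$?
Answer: $910732$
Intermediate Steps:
$n{\left(H \right)} = 3 H \left(6 + H\right)$ ($n{\left(H \right)} = 3 \left(6 + H\right) H = 3 H \left(6 + H\right)$)
$o{\left(w,x \right)} = 336 x + 1917 w$ ($o{\left(w,x \right)} = 1917 w + 3 \cdot 8 \left(6 + 8\right) x = 1917 w + 3 \cdot 8 \cdot 14 x = 1917 w + 336 x = 336 x + 1917 w$)
$\left(-724 + 1029\right)^{2} + o{\left(439,-71 \right)} = \left(-724 + 1029\right)^{2} + \left(336 \left(-71\right) + 1917 \cdot 439\right) = 305^{2} + \left(-23856 + 841563\right) = 93025 + 817707 = 910732$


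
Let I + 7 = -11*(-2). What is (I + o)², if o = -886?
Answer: 758641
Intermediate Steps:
I = 15 (I = -7 - 11*(-2) = -7 + 22 = 15)
(I + o)² = (15 - 886)² = (-871)² = 758641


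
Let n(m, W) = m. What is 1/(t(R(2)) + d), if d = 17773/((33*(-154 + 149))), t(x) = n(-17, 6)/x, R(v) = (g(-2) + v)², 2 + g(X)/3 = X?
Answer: -3300/356021 ≈ -0.0092691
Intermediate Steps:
g(X) = -6 + 3*X
R(v) = (-12 + v)² (R(v) = ((-6 + 3*(-2)) + v)² = ((-6 - 6) + v)² = (-12 + v)²)
t(x) = -17/x
d = -17773/165 (d = 17773/((33*(-5))) = 17773/(-165) = 17773*(-1/165) = -17773/165 ≈ -107.72)
1/(t(R(2)) + d) = 1/(-17/(-12 + 2)² - 17773/165) = 1/(-17/((-10)²) - 17773/165) = 1/(-17/100 - 17773/165) = 1/(-356021/3300) = -3300/356021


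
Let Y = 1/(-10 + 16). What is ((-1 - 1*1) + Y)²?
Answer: 121/36 ≈ 3.3611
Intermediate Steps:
Y = ⅙ (Y = 1/6 = ⅙ ≈ 0.16667)
((-1 - 1*1) + Y)² = ((-1 - 1*1) + ⅙)² = ((-1 - 1) + ⅙)² = (-2 + ⅙)² = (-11/6)² = 121/36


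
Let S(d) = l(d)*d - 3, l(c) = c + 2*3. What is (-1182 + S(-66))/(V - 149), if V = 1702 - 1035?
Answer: 75/14 ≈ 5.3571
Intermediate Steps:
V = 667
l(c) = 6 + c (l(c) = c + 6 = 6 + c)
S(d) = -3 + d*(6 + d) (S(d) = (6 + d)*d - 3 = d*(6 + d) - 3 = -3 + d*(6 + d))
(-1182 + S(-66))/(V - 149) = (-1182 + (-3 - 66*(6 - 66)))/(667 - 149) = (-1182 + (-3 - 66*(-60)))/518 = (-1182 + (-3 + 3960))*(1/518) = (-1182 + 3957)*(1/518) = 2775*(1/518) = 75/14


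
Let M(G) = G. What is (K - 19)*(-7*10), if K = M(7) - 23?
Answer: 2450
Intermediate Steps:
K = -16 (K = 7 - 23 = -16)
(K - 19)*(-7*10) = (-16 - 19)*(-7*10) = -35*(-70) = 2450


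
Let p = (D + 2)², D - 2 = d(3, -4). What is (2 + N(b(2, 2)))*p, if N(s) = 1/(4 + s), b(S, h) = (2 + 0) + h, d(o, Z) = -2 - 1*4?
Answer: 17/2 ≈ 8.5000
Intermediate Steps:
d(o, Z) = -6 (d(o, Z) = -2 - 4 = -6)
D = -4 (D = 2 - 6 = -4)
b(S, h) = 2 + h
p = 4 (p = (-4 + 2)² = (-2)² = 4)
(2 + N(b(2, 2)))*p = (2 + 1/(4 + (2 + 2)))*4 = (2 + 1/(4 + 4))*4 = (2 + 1/8)*4 = (2 + ⅛)*4 = (17/8)*4 = 17/2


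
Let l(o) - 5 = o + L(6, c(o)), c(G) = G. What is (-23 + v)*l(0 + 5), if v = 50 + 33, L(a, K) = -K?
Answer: 300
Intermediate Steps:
v = 83
l(o) = 5 (l(o) = 5 + (o - o) = 5 + 0 = 5)
(-23 + v)*l(0 + 5) = (-23 + 83)*5 = 60*5 = 300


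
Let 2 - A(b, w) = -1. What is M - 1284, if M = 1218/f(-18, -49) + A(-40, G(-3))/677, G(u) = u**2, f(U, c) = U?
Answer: -2745226/2031 ≈ -1351.7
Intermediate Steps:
A(b, w) = 3 (A(b, w) = 2 - 1*(-1) = 2 + 1 = 3)
M = -137422/2031 (M = 1218/(-18) + 3/677 = 1218*(-1/18) + 3*(1/677) = -203/3 + 3/677 = -137422/2031 ≈ -67.662)
M - 1284 = -137422/2031 - 1284 = -2745226/2031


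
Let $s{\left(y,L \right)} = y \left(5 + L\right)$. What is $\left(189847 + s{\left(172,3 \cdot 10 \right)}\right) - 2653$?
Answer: $193214$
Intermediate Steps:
$\left(189847 + s{\left(172,3 \cdot 10 \right)}\right) - 2653 = \left(189847 + 172 \left(5 + 3 \cdot 10\right)\right) - 2653 = \left(189847 + 172 \left(5 + 30\right)\right) - 2653 = \left(189847 + 172 \cdot 35\right) - 2653 = \left(189847 + 6020\right) - 2653 = 195867 - 2653 = 193214$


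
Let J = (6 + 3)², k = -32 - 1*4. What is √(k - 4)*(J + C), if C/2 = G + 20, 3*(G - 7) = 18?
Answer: 294*I*√10 ≈ 929.71*I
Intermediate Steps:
G = 13 (G = 7 + (⅓)*18 = 7 + 6 = 13)
k = -36 (k = -32 - 4 = -36)
C = 66 (C = 2*(13 + 20) = 2*33 = 66)
J = 81 (J = 9² = 81)
√(k - 4)*(J + C) = √(-36 - 4)*(81 + 66) = √(-40)*147 = (2*I*√10)*147 = 294*I*√10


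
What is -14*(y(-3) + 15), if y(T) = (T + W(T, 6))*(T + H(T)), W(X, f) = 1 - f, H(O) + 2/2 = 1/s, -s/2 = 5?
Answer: -3346/5 ≈ -669.20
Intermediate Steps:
s = -10 (s = -2*5 = -10)
H(O) = -11/10 (H(O) = -1 + 1/(-10) = -1 - ⅒ = -11/10)
y(T) = (-5 + T)*(-11/10 + T) (y(T) = (T + (1 - 1*6))*(T - 11/10) = (T + (1 - 6))*(-11/10 + T) = (T - 5)*(-11/10 + T) = (-5 + T)*(-11/10 + T))
-14*(y(-3) + 15) = -14*((11/2 + (-3)² - 61/10*(-3)) + 15) = -14*((11/2 + 9 + 183/10) + 15) = -14*(164/5 + 15) = -14*239/5 = -3346/5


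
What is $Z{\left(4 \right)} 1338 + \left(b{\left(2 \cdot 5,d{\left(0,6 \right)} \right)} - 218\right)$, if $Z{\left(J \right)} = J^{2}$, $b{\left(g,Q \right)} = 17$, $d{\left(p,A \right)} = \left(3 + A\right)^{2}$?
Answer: $21207$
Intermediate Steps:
$Z{\left(4 \right)} 1338 + \left(b{\left(2 \cdot 5,d{\left(0,6 \right)} \right)} - 218\right) = 4^{2} \cdot 1338 + \left(17 - 218\right) = 16 \cdot 1338 + \left(17 - 218\right) = 21408 - 201 = 21207$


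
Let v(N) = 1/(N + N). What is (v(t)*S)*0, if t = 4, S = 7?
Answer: 0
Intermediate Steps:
v(N) = 1/(2*N)
(v(t)*S)*0 = (((½)/4)*7)*0 = (((½)*(¼))*7)*0 = ((⅛)*7)*0 = (7/8)*0 = 0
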